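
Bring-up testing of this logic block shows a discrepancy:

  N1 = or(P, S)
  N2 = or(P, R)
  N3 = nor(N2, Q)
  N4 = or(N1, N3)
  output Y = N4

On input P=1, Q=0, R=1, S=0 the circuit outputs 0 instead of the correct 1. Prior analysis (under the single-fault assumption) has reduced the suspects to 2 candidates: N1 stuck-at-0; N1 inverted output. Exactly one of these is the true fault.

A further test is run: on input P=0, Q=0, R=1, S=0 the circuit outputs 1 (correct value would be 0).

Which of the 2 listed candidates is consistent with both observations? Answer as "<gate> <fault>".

N1 inverted output

Evaluate each candidate on input P=0, Q=0, R=1, S=0:
  N1 stuck-at-0: N1=0 [stuck-at-0], N2=1, N3=0, N4=0 → 0 — eliminated
  N1 inverted output: N1=1 [inverted output], N2=1, N3=0, N4=1 → 1 — matches
Only N1 inverted output reproduces the observed 1.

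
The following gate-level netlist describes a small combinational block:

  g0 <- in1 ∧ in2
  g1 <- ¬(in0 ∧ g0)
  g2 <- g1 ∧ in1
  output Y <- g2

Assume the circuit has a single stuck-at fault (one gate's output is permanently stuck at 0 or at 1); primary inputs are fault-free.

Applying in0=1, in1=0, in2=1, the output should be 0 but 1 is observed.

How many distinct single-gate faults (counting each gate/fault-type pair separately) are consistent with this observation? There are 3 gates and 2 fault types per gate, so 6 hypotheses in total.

Fault-free: g0=0, g1=1, g2=0 → 0. Observed 1.
  g0 stuck-at-0: output 0 ✗
  g0 stuck-at-1: output 0 ✗
  g1 stuck-at-0: output 0 ✗
  g1 stuck-at-1: output 0 ✗
  g2 stuck-at-0: output 0 ✗
  g2 stuck-at-1: output 1 ✓
Consistent faults: {g2 stuck-at-1} — 1 in all.

1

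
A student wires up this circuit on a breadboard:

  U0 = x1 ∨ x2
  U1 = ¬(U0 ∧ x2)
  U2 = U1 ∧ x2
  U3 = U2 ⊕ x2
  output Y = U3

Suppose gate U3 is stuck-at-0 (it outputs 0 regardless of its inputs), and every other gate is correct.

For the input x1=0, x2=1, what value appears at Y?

Propagate with U3 forced: U0=1, U1=0, U2=0, U3=0 [stuck-at-0].
So Y = 0. (Without the fault it would be 1.)

0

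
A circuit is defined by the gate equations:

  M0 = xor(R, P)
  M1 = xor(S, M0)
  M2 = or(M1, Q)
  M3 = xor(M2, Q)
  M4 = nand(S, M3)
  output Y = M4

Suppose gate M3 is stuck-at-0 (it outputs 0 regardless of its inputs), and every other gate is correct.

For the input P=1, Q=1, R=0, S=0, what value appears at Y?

Propagate with M3 forced: M0=1, M1=1, M2=1, M3=0 [stuck-at-0], M4=1.
So Y = 1. (Same as the fault-free value — the fault is masked on this input.)

1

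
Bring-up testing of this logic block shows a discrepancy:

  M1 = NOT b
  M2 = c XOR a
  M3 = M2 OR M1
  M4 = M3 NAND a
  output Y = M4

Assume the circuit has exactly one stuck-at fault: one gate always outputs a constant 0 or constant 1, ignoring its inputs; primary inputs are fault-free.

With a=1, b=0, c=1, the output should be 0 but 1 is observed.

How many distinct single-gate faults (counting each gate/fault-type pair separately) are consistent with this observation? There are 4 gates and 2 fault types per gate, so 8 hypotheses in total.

3

Fault-free: M1=1, M2=0, M3=1, M4=0 → 0. Observed 1.
  M1 stuck-at-0: output 1 ✓
  M1 stuck-at-1: output 0 ✗
  M2 stuck-at-0: output 0 ✗
  M2 stuck-at-1: output 0 ✗
  M3 stuck-at-0: output 1 ✓
  M3 stuck-at-1: output 0 ✗
  M4 stuck-at-0: output 0 ✗
  M4 stuck-at-1: output 1 ✓
Consistent faults: {M1 stuck-at-0, M3 stuck-at-0, M4 stuck-at-1} — 3 in all.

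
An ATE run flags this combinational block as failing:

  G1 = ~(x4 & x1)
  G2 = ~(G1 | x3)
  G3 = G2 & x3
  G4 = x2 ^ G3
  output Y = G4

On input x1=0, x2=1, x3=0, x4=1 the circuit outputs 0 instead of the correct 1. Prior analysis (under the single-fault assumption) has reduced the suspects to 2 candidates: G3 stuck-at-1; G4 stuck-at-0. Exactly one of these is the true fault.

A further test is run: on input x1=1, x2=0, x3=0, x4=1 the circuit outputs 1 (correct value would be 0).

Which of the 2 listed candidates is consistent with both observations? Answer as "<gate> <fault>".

Evaluate each candidate on input x1=1, x2=0, x3=0, x4=1:
  G3 stuck-at-1: G1=0, G2=1, G3=1 [stuck-at-1], G4=1 → 1 — matches
  G4 stuck-at-0: G1=0, G2=1, G3=0, G4=0 [stuck-at-0] → 0 — eliminated
Only G3 stuck-at-1 reproduces the observed 1.

G3 stuck-at-1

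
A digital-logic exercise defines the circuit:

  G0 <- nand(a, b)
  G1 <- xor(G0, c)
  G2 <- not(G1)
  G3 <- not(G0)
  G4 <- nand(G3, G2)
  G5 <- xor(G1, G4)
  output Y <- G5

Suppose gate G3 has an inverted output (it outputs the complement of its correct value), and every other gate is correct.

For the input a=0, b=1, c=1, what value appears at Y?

Propagate with G3 forced: G0=1, G1=0, G2=1, G3=1 [inverted output], G4=0, G5=0.
So Y = 0. (Without the fault it would be 1.)

0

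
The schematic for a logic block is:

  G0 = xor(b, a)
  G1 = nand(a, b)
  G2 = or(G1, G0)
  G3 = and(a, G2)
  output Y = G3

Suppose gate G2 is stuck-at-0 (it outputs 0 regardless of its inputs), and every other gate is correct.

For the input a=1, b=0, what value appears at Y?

0

Propagate with G2 forced: G0=1, G1=1, G2=0 [stuck-at-0], G3=0.
So Y = 0. (Without the fault it would be 1.)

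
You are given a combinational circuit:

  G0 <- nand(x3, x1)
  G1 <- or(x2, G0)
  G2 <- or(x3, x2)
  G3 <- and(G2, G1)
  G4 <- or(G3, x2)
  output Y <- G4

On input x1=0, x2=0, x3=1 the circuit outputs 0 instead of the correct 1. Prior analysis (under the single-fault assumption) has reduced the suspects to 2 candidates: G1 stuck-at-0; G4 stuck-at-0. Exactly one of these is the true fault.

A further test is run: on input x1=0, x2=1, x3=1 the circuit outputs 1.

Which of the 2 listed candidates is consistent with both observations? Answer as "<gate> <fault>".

G1 stuck-at-0

Evaluate each candidate on input x1=0, x2=1, x3=1:
  G1 stuck-at-0: G0=1, G1=0 [stuck-at-0], G2=1, G3=0, G4=1 → 1 — matches
  G4 stuck-at-0: G0=1, G1=1, G2=1, G3=1, G4=0 [stuck-at-0] → 0 — eliminated
Only G1 stuck-at-0 reproduces the observed 1.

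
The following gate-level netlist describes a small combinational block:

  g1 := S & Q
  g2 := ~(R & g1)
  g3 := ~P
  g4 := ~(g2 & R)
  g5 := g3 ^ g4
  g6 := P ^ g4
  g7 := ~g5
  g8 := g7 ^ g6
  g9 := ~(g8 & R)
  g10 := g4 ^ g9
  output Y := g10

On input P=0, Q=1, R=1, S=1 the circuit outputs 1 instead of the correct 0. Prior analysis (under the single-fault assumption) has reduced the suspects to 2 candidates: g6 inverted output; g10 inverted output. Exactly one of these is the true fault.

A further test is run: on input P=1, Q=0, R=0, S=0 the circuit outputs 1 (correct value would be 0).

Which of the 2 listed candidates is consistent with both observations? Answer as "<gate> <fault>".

Evaluate each candidate on input P=1, Q=0, R=0, S=0:
  g6 inverted output: g1=0, g2=1, g3=0, g4=1, g5=1, g6=1 [inverted output], g7=0, g8=1, g9=1, g10=0 → 0 — eliminated
  g10 inverted output: g1=0, g2=1, g3=0, g4=1, g5=1, g6=0, g7=0, g8=0, g9=1, g10=1 [inverted output] → 1 — matches
Only g10 inverted output reproduces the observed 1.

g10 inverted output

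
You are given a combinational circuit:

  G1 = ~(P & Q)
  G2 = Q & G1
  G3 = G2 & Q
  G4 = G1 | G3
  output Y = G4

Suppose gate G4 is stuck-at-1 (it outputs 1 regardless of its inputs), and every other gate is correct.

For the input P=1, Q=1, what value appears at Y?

Propagate with G4 forced: G1=0, G2=0, G3=0, G4=1 [stuck-at-1].
So Y = 1. (Without the fault it would be 0.)

1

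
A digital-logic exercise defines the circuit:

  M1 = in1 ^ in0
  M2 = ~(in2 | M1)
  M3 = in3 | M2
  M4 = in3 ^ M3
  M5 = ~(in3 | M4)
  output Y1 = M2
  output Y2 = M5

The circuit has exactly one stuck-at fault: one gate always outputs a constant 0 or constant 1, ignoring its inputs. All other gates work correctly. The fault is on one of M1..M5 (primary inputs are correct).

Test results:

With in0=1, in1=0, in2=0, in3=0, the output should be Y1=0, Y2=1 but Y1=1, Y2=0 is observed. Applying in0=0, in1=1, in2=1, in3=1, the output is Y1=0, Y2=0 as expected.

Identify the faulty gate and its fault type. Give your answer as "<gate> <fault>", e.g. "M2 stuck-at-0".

M1 stuck-at-0

Fault-free values for test 1 (in0=1, in1=0, in2=0, in3=0): M1=1, M2=0, M3=0, M4=0, M5=1, giving Y1=0, Y2=1. Observed Y1=1, Y2=0.
Test 1: faults giving observed Y1=1, Y2=0 are {M1 stuck-at-0, M2 stuck-at-1}.
Test 2 (in0=0, in1=1, in2=1, in3=1): fault-free M1=1, M2=0, M3=1, M4=0, M5=0 → Y1=0, Y2=0; observed Y1=0, Y2=0. Eliminates M2 stuck-at-1.
Only M1 stuck-at-0 is consistent with every test.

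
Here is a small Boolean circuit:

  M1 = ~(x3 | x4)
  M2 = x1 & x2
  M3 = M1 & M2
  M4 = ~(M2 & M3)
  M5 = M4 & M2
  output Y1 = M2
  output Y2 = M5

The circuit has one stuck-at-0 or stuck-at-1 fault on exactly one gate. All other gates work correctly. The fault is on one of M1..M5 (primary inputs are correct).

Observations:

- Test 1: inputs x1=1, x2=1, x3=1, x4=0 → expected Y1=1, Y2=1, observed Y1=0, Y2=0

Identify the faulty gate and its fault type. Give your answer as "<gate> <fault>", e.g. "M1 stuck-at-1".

Fault-free values for test 1 (x1=1, x2=1, x3=1, x4=0): M1=0, M2=1, M3=0, M4=1, M5=1, giving Y1=1, Y2=1. Observed Y1=0, Y2=0.
Test 1: faults giving observed Y1=0, Y2=0 are {M2 stuck-at-0}.
Only M2 stuck-at-0 is consistent with every test.

M2 stuck-at-0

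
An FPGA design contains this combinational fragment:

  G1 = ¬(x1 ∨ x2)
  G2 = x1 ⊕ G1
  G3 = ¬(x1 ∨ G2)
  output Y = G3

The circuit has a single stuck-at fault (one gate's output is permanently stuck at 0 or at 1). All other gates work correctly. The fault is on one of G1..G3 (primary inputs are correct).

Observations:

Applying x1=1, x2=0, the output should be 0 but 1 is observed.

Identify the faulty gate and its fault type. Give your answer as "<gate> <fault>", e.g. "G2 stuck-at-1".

G3 stuck-at-1

Fault-free values for test 1 (x1=1, x2=0): G1=0, G2=1, G3=0, giving Y=0. Observed 1.
Test 1: faults giving observed 1 are {G3 stuck-at-1}.
Only G3 stuck-at-1 is consistent with every test.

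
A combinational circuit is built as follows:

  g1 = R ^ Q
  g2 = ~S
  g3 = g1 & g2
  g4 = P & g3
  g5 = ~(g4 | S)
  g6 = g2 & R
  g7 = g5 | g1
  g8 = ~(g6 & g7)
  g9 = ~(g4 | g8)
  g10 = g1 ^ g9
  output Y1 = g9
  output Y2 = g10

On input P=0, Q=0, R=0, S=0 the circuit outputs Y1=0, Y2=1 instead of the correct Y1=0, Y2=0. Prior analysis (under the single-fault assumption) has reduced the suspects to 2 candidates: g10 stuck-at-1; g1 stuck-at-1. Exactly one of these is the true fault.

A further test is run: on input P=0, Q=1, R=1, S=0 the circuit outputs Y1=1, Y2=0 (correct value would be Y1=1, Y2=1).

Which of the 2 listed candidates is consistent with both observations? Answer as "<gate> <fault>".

g1 stuck-at-1

Evaluate each candidate on input P=0, Q=1, R=1, S=0:
  g10 stuck-at-1: g1=0, g2=1, g3=0, g4=0, g5=1, g6=1, g7=1, g8=0, g9=1, g10=1 [stuck-at-1] → Y1=1, Y2=1 — eliminated
  g1 stuck-at-1: g1=1 [stuck-at-1], g2=1, g3=1, g4=0, g5=1, g6=1, g7=1, g8=0, g9=1, g10=0 → Y1=1, Y2=0 — matches
Only g1 stuck-at-1 reproduces the observed Y1=1, Y2=0.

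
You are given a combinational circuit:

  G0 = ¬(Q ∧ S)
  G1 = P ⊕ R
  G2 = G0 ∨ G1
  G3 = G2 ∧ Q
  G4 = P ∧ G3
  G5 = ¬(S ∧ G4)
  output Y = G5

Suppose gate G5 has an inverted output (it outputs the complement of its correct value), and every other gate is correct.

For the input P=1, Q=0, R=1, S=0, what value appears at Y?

Propagate with G5 forced: G0=1, G1=0, G2=1, G3=0, G4=0, G5=0 [inverted output].
So Y = 0. (Without the fault it would be 1.)

0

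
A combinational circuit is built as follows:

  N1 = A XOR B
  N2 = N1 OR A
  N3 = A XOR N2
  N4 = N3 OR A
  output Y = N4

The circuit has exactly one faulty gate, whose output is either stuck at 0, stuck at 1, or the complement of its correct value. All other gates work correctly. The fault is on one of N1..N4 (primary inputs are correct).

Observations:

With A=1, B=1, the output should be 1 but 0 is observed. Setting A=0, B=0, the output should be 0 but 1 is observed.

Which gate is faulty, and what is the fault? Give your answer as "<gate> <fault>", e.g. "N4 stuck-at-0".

N4 inverted output

Fault-free values for test 1 (A=1, B=1): N1=0, N2=1, N3=0, N4=1, giving Y=1. Observed 0.
Test 1: faults giving observed 0 are {N4 stuck-at-0, N4 inverted output}.
Test 2 (A=0, B=0): fault-free N1=0, N2=0, N3=0, N4=0 → 0; observed 1. Eliminates N4 stuck-at-0.
Only N4 inverted output is consistent with every test.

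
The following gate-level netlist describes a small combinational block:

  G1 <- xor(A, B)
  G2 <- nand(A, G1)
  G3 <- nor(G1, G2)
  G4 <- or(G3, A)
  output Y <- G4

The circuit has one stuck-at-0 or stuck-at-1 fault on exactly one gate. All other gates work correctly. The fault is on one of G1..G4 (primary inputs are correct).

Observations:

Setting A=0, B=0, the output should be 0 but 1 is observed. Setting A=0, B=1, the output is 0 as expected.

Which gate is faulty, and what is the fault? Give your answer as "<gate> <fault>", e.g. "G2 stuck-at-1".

Fault-free values for test 1 (A=0, B=0): G1=0, G2=1, G3=0, G4=0, giving Y=0. Observed 1.
Test 1: faults giving observed 1 are {G2 stuck-at-0, G3 stuck-at-1, G4 stuck-at-1}.
Test 2 (A=0, B=1): fault-free G1=1, G2=1, G3=0, G4=0 → 0; observed 0. Eliminates G3 stuck-at-1, G4 stuck-at-1.
Only G2 stuck-at-0 is consistent with every test.

G2 stuck-at-0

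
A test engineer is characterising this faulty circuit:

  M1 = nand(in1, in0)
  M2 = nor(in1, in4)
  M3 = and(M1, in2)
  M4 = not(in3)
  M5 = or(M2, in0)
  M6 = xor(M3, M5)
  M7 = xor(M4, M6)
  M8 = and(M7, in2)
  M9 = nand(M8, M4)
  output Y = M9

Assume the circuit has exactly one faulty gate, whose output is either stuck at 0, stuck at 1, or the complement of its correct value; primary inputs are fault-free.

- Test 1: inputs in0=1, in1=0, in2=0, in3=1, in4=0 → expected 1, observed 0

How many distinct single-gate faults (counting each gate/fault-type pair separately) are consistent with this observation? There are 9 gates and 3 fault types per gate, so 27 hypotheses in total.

Fault-free: M1=1, M2=1, M3=0, M4=0, M5=1, M6=1, M7=1, M8=0, M9=1 → 1. Observed 0.
  M1: none of the 3 fault types match ✗
  M2: none of the 3 fault types match ✗
  M3: none of the 3 fault types match ✗
  M4: none of the 3 fault types match ✗
  M5: none of the 3 fault types match ✗
  M6: none of the 3 fault types match ✗
  M7: none of the 3 fault types match ✗
  M8: none of the 3 fault types match ✗
  M9: stuck-at-0, inverted output ✓; others ✗
Consistent faults: {M9 stuck-at-0, M9 inverted output} — 2 in all.

2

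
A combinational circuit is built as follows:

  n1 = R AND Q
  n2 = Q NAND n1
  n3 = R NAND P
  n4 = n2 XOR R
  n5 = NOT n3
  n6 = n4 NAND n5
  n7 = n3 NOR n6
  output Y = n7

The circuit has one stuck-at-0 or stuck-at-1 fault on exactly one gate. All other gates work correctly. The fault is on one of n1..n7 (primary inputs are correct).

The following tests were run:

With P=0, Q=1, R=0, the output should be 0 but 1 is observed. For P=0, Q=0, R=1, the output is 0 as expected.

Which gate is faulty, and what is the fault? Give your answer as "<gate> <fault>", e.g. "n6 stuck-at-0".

n3 stuck-at-0

Fault-free values for test 1 (P=0, Q=1, R=0): n1=0, n2=1, n3=1, n4=1, n5=0, n6=1, n7=0, giving Y=0. Observed 1.
Test 1: faults giving observed 1 are {n3 stuck-at-0, n7 stuck-at-1}.
Test 2 (P=0, Q=0, R=1): fault-free n1=0, n2=1, n3=1, n4=0, n5=0, n6=1, n7=0 → 0; observed 0. Eliminates n7 stuck-at-1.
Only n3 stuck-at-0 is consistent with every test.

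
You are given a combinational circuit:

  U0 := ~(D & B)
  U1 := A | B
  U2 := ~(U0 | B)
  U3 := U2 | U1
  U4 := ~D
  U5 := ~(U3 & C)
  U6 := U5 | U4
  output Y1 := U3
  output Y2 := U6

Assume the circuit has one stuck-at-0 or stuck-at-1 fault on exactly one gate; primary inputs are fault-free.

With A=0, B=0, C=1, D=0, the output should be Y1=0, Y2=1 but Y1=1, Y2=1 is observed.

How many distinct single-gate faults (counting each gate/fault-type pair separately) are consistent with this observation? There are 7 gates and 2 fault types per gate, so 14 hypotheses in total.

Fault-free: U0=1, U1=0, U2=0, U3=0, U4=1, U5=1, U6=1 → Y1=0, Y2=1. Observed Y1=1, Y2=1.
  U0 stuck-at-0: output Y1=1, Y2=1 ✓
  U0 stuck-at-1: output Y1=0, Y2=1 ✗
  U1 stuck-at-0: output Y1=0, Y2=1 ✗
  U1 stuck-at-1: output Y1=1, Y2=1 ✓
  U2 stuck-at-0: output Y1=0, Y2=1 ✗
  U2 stuck-at-1: output Y1=1, Y2=1 ✓
  U3 stuck-at-0: output Y1=0, Y2=1 ✗
  U3 stuck-at-1: output Y1=1, Y2=1 ✓
  U4 stuck-at-0: output Y1=0, Y2=1 ✗
  U4 stuck-at-1: output Y1=0, Y2=1 ✗
  U5 stuck-at-0: output Y1=0, Y2=1 ✗
  U5 stuck-at-1: output Y1=0, Y2=1 ✗
  U6 stuck-at-0: output Y1=0, Y2=0 ✗
  U6 stuck-at-1: output Y1=0, Y2=1 ✗
Consistent faults: {U0 stuck-at-0, U1 stuck-at-1, U2 stuck-at-1, U3 stuck-at-1} — 4 in all.

4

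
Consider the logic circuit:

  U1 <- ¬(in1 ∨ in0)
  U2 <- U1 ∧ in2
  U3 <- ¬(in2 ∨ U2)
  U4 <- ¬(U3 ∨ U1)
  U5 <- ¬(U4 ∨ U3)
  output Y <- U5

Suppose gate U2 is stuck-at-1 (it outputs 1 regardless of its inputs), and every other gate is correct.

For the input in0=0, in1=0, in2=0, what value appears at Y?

1

Propagate with U2 forced: U1=1, U2=1 [stuck-at-1], U3=0, U4=0, U5=1.
So Y = 1. (Without the fault it would be 0.)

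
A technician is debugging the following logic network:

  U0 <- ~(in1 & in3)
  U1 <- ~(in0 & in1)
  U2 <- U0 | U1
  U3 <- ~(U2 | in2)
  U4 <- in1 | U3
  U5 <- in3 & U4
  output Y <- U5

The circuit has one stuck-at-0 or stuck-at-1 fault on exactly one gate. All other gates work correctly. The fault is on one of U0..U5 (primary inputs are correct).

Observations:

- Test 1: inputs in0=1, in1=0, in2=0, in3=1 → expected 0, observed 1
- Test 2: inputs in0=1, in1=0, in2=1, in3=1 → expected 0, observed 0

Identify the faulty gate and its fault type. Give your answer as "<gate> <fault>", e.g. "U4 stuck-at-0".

Fault-free values for test 1 (in0=1, in1=0, in2=0, in3=1): U0=1, U1=1, U2=1, U3=0, U4=0, U5=0, giving Y=0. Observed 1.
Test 1: faults giving observed 1 are {U2 stuck-at-0, U3 stuck-at-1, U4 stuck-at-1, U5 stuck-at-1}.
Test 2 (in0=1, in1=0, in2=1, in3=1): fault-free U0=1, U1=1, U2=1, U3=0, U4=0, U5=0 → 0; observed 0. Eliminates U3 stuck-at-1, U4 stuck-at-1, U5 stuck-at-1.
Only U2 stuck-at-0 is consistent with every test.

U2 stuck-at-0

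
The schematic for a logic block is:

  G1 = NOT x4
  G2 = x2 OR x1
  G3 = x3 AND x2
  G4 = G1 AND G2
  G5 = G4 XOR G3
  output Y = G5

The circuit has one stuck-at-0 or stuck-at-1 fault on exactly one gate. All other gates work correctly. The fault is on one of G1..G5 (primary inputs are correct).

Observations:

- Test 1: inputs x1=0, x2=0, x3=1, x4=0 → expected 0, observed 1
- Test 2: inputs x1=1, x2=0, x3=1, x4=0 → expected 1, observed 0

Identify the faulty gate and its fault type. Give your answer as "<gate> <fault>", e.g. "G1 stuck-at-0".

G3 stuck-at-1

Fault-free values for test 1 (x1=0, x2=0, x3=1, x4=0): G1=1, G2=0, G3=0, G4=0, G5=0, giving Y=0. Observed 1.
Test 1: faults giving observed 1 are {G2 stuck-at-1, G3 stuck-at-1, G4 stuck-at-1, G5 stuck-at-1}.
Test 2 (x1=1, x2=0, x3=1, x4=0): fault-free G1=1, G2=1, G3=0, G4=1, G5=1 → 1; observed 0. Eliminates G2 stuck-at-1, G4 stuck-at-1, G5 stuck-at-1.
Only G3 stuck-at-1 is consistent with every test.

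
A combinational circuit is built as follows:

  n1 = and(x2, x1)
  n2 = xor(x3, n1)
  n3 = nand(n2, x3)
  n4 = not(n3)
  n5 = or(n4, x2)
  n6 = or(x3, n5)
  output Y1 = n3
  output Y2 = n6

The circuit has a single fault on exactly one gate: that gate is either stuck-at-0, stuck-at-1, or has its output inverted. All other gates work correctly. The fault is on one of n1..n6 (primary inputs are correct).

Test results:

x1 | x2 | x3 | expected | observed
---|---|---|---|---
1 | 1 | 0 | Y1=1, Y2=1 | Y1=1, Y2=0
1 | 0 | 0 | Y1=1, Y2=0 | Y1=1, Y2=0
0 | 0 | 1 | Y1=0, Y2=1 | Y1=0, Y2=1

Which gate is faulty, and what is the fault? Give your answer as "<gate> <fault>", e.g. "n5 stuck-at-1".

n5 stuck-at-0

Fault-free values for test 1 (x1=1, x2=1, x3=0): n1=1, n2=1, n3=1, n4=0, n5=1, n6=1, giving Y1=1, Y2=1. Observed Y1=1, Y2=0.
Test 1: faults giving observed Y1=1, Y2=0 are {n5 stuck-at-0, n5 inverted output, n6 stuck-at-0, n6 inverted output}.
Test 2 (x1=1, x2=0, x3=0): fault-free n1=0, n2=0, n3=1, n4=0, n5=0, n6=0 → Y1=1, Y2=0; observed Y1=1, Y2=0. Eliminates n5 inverted output, n6 inverted output.
Test 3 (x1=0, x2=0, x3=1): fault-free n1=0, n2=1, n3=0, n4=1, n5=1, n6=1 → Y1=0, Y2=1; observed Y1=0, Y2=1. Eliminates n6 stuck-at-0.
Only n5 stuck-at-0 is consistent with every test.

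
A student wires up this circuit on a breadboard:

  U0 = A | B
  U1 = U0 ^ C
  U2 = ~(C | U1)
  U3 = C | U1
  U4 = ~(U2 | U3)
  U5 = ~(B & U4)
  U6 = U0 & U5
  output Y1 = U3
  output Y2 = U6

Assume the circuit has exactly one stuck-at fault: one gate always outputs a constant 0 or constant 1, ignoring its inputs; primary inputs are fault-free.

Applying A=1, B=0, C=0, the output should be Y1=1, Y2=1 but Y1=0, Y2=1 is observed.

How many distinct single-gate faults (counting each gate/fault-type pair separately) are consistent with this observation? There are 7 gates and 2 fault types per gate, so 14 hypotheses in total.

2

Fault-free: U0=1, U1=1, U2=0, U3=1, U4=0, U5=1, U6=1 → Y1=1, Y2=1. Observed Y1=0, Y2=1.
  U0 stuck-at-0: output Y1=0, Y2=0 ✗
  U0 stuck-at-1: output Y1=1, Y2=1 ✗
  U1 stuck-at-0: output Y1=0, Y2=1 ✓
  U1 stuck-at-1: output Y1=1, Y2=1 ✗
  U2 stuck-at-0: output Y1=1, Y2=1 ✗
  U2 stuck-at-1: output Y1=1, Y2=1 ✗
  U3 stuck-at-0: output Y1=0, Y2=1 ✓
  U3 stuck-at-1: output Y1=1, Y2=1 ✗
  U4 stuck-at-0: output Y1=1, Y2=1 ✗
  U4 stuck-at-1: output Y1=1, Y2=1 ✗
  U5 stuck-at-0: output Y1=1, Y2=0 ✗
  U5 stuck-at-1: output Y1=1, Y2=1 ✗
  U6 stuck-at-0: output Y1=1, Y2=0 ✗
  U6 stuck-at-1: output Y1=1, Y2=1 ✗
Consistent faults: {U1 stuck-at-0, U3 stuck-at-0} — 2 in all.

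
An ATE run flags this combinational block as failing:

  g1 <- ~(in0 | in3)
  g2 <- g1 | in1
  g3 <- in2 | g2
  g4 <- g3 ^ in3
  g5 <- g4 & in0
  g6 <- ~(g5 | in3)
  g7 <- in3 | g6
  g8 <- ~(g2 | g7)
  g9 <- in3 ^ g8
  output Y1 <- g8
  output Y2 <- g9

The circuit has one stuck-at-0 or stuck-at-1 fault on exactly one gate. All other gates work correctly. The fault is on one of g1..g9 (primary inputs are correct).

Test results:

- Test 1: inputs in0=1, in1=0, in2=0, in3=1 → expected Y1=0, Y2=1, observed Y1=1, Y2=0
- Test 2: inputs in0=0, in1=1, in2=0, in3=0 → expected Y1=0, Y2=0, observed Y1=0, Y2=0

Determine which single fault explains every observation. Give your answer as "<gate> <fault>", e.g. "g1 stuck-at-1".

Fault-free values for test 1 (in0=1, in1=0, in2=0, in3=1): g1=0, g2=0, g3=0, g4=1, g5=1, g6=0, g7=1, g8=0, g9=1, giving Y1=0, Y2=1. Observed Y1=1, Y2=0.
Test 1: faults giving observed Y1=1, Y2=0 are {g7 stuck-at-0, g8 stuck-at-1}.
Test 2 (in0=0, in1=1, in2=0, in3=0): fault-free g1=1, g2=1, g3=1, g4=1, g5=0, g6=1, g7=1, g8=0, g9=0 → Y1=0, Y2=0; observed Y1=0, Y2=0. Eliminates g8 stuck-at-1.
Only g7 stuck-at-0 is consistent with every test.

g7 stuck-at-0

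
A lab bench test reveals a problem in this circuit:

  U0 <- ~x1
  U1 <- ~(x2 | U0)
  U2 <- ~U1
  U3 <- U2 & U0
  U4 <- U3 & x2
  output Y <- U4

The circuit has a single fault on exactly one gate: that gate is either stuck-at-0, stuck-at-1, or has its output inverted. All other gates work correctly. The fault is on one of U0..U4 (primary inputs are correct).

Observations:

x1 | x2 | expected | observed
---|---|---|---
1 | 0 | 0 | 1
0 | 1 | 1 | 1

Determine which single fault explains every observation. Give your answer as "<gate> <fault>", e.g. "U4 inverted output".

U4 stuck-at-1

Fault-free values for test 1 (x1=1, x2=0): U0=0, U1=1, U2=0, U3=0, U4=0, giving Y=0. Observed 1.
Test 1: faults giving observed 1 are {U4 stuck-at-1, U4 inverted output}.
Test 2 (x1=0, x2=1): fault-free U0=1, U1=0, U2=1, U3=1, U4=1 → 1; observed 1. Eliminates U4 inverted output.
Only U4 stuck-at-1 is consistent with every test.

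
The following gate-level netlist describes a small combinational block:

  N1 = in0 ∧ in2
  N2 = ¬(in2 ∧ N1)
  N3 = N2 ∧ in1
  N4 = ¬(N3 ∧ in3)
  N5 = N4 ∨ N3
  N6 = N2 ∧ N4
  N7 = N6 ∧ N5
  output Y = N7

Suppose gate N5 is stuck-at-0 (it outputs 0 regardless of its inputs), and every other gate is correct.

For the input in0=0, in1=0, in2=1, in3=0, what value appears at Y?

Propagate with N5 forced: N1=0, N2=1, N3=0, N4=1, N5=0 [stuck-at-0], N6=1, N7=0.
So Y = 0. (Without the fault it would be 1.)

0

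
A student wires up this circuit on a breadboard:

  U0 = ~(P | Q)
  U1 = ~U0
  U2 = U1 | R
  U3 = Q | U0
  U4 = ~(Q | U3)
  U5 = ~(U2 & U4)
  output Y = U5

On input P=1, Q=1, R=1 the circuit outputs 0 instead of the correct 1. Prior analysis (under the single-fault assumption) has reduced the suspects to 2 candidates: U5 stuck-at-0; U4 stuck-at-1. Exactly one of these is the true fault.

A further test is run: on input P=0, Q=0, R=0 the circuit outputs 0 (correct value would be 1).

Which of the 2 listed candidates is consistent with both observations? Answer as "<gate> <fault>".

U5 stuck-at-0

Evaluate each candidate on input P=0, Q=0, R=0:
  U5 stuck-at-0: U0=1, U1=0, U2=0, U3=1, U4=0, U5=0 [stuck-at-0] → 0 — matches
  U4 stuck-at-1: U0=1, U1=0, U2=0, U3=1, U4=1 [stuck-at-1], U5=1 → 1 — eliminated
Only U5 stuck-at-0 reproduces the observed 0.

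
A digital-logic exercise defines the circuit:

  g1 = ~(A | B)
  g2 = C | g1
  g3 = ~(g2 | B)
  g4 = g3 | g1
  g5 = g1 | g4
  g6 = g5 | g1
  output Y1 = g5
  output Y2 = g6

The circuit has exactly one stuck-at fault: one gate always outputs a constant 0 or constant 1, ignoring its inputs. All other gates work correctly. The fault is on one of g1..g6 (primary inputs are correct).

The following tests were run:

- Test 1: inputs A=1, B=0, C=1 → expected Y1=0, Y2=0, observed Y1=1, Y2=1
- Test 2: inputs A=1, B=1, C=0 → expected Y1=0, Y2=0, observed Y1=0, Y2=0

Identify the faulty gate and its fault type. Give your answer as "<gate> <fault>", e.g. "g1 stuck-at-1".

g2 stuck-at-0

Fault-free values for test 1 (A=1, B=0, C=1): g1=0, g2=1, g3=0, g4=0, g5=0, g6=0, giving Y1=0, Y2=0. Observed Y1=1, Y2=1.
Test 1: faults giving observed Y1=1, Y2=1 are {g1 stuck-at-1, g2 stuck-at-0, g3 stuck-at-1, g4 stuck-at-1, g5 stuck-at-1}.
Test 2 (A=1, B=1, C=0): fault-free g1=0, g2=0, g3=0, g4=0, g5=0, g6=0 → Y1=0, Y2=0; observed Y1=0, Y2=0. Eliminates g1 stuck-at-1, g3 stuck-at-1, g4 stuck-at-1, g5 stuck-at-1.
Only g2 stuck-at-0 is consistent with every test.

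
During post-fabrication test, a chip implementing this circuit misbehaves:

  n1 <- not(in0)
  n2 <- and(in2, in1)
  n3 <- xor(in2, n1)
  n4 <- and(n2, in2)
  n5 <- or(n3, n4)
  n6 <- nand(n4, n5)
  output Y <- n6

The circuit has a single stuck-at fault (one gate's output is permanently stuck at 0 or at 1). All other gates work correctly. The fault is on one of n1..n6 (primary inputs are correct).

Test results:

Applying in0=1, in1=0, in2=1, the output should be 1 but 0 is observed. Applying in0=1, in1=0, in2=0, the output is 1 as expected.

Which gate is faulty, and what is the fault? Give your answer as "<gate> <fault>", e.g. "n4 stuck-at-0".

n2 stuck-at-1

Fault-free values for test 1 (in0=1, in1=0, in2=1): n1=0, n2=0, n3=1, n4=0, n5=1, n6=1, giving Y=1. Observed 0.
Test 1: faults giving observed 0 are {n2 stuck-at-1, n4 stuck-at-1, n6 stuck-at-0}.
Test 2 (in0=1, in1=0, in2=0): fault-free n1=0, n2=0, n3=0, n4=0, n5=0, n6=1 → 1; observed 1. Eliminates n4 stuck-at-1, n6 stuck-at-0.
Only n2 stuck-at-1 is consistent with every test.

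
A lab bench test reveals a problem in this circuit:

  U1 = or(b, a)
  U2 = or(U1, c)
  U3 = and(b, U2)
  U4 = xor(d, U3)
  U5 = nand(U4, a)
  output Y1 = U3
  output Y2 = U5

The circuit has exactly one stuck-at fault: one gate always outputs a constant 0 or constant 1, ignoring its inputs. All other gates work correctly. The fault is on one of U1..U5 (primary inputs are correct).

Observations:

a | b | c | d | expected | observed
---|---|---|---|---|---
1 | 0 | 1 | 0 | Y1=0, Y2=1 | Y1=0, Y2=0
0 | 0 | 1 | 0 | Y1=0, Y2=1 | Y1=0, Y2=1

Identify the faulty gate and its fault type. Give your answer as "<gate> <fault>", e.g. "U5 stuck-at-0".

Fault-free values for test 1 (a=1, b=0, c=1, d=0): U1=1, U2=1, U3=0, U4=0, U5=1, giving Y1=0, Y2=1. Observed Y1=0, Y2=0.
Test 1: faults giving observed Y1=0, Y2=0 are {U4 stuck-at-1, U5 stuck-at-0}.
Test 2 (a=0, b=0, c=1, d=0): fault-free U1=0, U2=1, U3=0, U4=0, U5=1 → Y1=0, Y2=1; observed Y1=0, Y2=1. Eliminates U5 stuck-at-0.
Only U4 stuck-at-1 is consistent with every test.

U4 stuck-at-1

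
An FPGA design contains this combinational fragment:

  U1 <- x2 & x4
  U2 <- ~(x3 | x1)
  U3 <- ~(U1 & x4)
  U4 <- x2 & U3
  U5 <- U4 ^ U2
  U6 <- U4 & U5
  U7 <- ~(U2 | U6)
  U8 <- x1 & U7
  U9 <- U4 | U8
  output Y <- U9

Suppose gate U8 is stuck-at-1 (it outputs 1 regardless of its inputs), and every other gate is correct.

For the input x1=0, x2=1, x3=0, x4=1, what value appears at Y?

Propagate with U8 forced: U1=1, U2=1, U3=0, U4=0, U5=1, U6=0, U7=0, U8=1 [stuck-at-1], U9=1.
So Y = 1. (Without the fault it would be 0.)

1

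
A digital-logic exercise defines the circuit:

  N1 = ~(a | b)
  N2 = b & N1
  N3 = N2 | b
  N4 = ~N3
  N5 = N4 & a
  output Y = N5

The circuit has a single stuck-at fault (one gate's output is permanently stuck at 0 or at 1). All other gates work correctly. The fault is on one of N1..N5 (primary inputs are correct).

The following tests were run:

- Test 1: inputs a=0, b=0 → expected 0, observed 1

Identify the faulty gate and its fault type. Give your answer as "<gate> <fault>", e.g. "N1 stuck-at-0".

N5 stuck-at-1

Fault-free values for test 1 (a=0, b=0): N1=1, N2=0, N3=0, N4=1, N5=0, giving Y=0. Observed 1.
Test 1: faults giving observed 1 are {N5 stuck-at-1}.
Only N5 stuck-at-1 is consistent with every test.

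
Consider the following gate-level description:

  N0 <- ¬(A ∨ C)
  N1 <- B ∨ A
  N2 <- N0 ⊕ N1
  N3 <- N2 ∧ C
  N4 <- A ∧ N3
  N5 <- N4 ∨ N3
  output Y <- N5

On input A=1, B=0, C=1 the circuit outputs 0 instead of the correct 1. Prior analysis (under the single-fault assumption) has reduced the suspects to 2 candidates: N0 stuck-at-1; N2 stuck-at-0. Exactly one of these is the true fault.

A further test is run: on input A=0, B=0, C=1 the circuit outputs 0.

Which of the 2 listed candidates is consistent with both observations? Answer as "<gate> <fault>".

Evaluate each candidate on input A=0, B=0, C=1:
  N0 stuck-at-1: N0=1 [stuck-at-1], N1=0, N2=1, N3=1, N4=0, N5=1 → 1 — eliminated
  N2 stuck-at-0: N0=0, N1=0, N2=0 [stuck-at-0], N3=0, N4=0, N5=0 → 0 — matches
Only N2 stuck-at-0 reproduces the observed 0.

N2 stuck-at-0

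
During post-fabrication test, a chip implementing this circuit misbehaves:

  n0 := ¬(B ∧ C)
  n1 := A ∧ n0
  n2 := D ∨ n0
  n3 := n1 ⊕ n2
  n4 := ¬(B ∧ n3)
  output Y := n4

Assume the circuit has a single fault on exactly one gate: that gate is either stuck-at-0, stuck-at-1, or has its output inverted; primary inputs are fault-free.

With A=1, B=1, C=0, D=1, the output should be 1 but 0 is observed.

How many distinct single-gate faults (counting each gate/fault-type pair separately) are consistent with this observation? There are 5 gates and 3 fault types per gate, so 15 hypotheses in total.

Fault-free: n0=1, n1=1, n2=1, n3=0, n4=1 → 1. Observed 0.
  n0: stuck-at-0, inverted output ✓; others ✗
  n1: stuck-at-0, inverted output ✓; others ✗
  n2: stuck-at-0, inverted output ✓; others ✗
  n3: stuck-at-1, inverted output ✓; others ✗
  n4: stuck-at-0, inverted output ✓; others ✗
Consistent faults: {n0 stuck-at-0, n0 inverted output, n1 stuck-at-0, n1 inverted output, n2 stuck-at-0, n2 inverted output, n3 stuck-at-1, n3 inverted output, n4 stuck-at-0, n4 inverted output} — 10 in all.

10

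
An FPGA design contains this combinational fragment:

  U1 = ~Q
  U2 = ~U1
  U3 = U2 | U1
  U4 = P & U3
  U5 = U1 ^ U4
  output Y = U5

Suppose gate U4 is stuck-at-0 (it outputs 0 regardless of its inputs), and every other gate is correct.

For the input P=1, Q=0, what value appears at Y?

Propagate with U4 forced: U1=1, U2=0, U3=1, U4=0 [stuck-at-0], U5=1.
So Y = 1. (Without the fault it would be 0.)

1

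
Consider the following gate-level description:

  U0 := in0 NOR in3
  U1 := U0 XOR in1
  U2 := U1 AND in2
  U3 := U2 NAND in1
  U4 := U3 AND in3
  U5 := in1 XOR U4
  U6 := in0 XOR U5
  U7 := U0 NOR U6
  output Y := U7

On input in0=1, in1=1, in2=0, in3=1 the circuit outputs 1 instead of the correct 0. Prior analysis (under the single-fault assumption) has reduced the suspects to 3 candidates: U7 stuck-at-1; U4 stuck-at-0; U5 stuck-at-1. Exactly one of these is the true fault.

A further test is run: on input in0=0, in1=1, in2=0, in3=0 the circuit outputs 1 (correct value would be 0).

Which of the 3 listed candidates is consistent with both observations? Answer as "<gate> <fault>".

U7 stuck-at-1

Evaluate each candidate on input in0=0, in1=1, in2=0, in3=0:
  U7 stuck-at-1: U0=1, U1=0, U2=0, U3=1, U4=0, U5=1, U6=1, U7=1 [stuck-at-1] → 1 — matches
  U4 stuck-at-0: U0=1, U1=0, U2=0, U3=1, U4=0 [stuck-at-0], U5=1, U6=1, U7=0 → 0 — eliminated
  U5 stuck-at-1: U0=1, U1=0, U2=0, U3=1, U4=0, U5=1 [stuck-at-1], U6=1, U7=0 → 0 — eliminated
Only U7 stuck-at-1 reproduces the observed 1.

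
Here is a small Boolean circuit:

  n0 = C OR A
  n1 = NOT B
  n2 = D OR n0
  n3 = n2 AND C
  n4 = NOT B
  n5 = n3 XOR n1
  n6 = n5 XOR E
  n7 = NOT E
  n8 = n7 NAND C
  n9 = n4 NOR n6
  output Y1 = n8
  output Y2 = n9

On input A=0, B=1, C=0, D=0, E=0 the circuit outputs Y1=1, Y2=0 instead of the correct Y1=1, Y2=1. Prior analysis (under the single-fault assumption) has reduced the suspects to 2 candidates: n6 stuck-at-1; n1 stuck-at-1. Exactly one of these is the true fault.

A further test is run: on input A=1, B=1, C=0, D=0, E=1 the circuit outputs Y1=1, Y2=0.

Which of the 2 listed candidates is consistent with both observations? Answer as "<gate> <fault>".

Evaluate each candidate on input A=1, B=1, C=0, D=0, E=1:
  n6 stuck-at-1: n0=1, n1=0, n2=1, n3=0, n4=0, n5=0, n6=1 [stuck-at-1], n7=0, n8=1, n9=0 → Y1=1, Y2=0 — matches
  n1 stuck-at-1: n0=1, n1=1 [stuck-at-1], n2=1, n3=0, n4=0, n5=1, n6=0, n7=0, n8=1, n9=1 → Y1=1, Y2=1 — eliminated
Only n6 stuck-at-1 reproduces the observed Y1=1, Y2=0.

n6 stuck-at-1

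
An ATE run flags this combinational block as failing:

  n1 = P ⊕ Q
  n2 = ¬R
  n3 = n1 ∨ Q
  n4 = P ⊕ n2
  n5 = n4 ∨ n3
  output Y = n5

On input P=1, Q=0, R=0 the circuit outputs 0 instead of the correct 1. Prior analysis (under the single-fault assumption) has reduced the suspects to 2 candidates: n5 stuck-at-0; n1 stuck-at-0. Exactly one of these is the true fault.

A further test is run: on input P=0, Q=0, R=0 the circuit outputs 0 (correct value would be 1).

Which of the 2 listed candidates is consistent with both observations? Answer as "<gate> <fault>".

Evaluate each candidate on input P=0, Q=0, R=0:
  n5 stuck-at-0: n1=0, n2=1, n3=0, n4=1, n5=0 [stuck-at-0] → 0 — matches
  n1 stuck-at-0: n1=0 [stuck-at-0], n2=1, n3=0, n4=1, n5=1 → 1 — eliminated
Only n5 stuck-at-0 reproduces the observed 0.

n5 stuck-at-0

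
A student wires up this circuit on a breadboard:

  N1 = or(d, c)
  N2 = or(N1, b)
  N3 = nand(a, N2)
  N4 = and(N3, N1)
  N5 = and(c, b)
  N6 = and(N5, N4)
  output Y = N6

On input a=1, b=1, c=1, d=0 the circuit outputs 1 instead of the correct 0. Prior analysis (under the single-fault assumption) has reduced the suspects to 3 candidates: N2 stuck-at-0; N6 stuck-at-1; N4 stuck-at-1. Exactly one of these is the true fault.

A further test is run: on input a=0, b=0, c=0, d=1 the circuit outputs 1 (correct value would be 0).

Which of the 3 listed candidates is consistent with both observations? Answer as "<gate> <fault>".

N6 stuck-at-1

Evaluate each candidate on input a=0, b=0, c=0, d=1:
  N2 stuck-at-0: N1=1, N2=0 [stuck-at-0], N3=1, N4=1, N5=0, N6=0 → 0 — eliminated
  N6 stuck-at-1: N1=1, N2=1, N3=1, N4=1, N5=0, N6=1 [stuck-at-1] → 1 — matches
  N4 stuck-at-1: N1=1, N2=1, N3=1, N4=1 [stuck-at-1], N5=0, N6=0 → 0 — eliminated
Only N6 stuck-at-1 reproduces the observed 1.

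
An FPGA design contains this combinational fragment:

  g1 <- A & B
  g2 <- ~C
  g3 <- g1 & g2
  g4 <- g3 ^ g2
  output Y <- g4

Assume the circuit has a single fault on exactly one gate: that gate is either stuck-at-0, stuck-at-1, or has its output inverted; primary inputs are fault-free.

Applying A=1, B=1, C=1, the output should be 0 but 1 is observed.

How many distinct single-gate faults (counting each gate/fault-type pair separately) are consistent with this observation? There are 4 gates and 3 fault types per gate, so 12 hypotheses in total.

Fault-free: g1=1, g2=0, g3=0, g4=0 → 0. Observed 1.
  g1 stuck-at-0: output 0 ✗
  g1 stuck-at-1: output 0 ✗
  g1 inverted output: output 0 ✗
  g2 stuck-at-0: output 0 ✗
  g2 stuck-at-1: output 0 ✗
  g2 inverted output: output 0 ✗
  g3 stuck-at-0: output 0 ✗
  g3 stuck-at-1: output 1 ✓
  g3 inverted output: output 1 ✓
  g4 stuck-at-0: output 0 ✗
  g4 stuck-at-1: output 1 ✓
  g4 inverted output: output 1 ✓
Consistent faults: {g3 stuck-at-1, g3 inverted output, g4 stuck-at-1, g4 inverted output} — 4 in all.

4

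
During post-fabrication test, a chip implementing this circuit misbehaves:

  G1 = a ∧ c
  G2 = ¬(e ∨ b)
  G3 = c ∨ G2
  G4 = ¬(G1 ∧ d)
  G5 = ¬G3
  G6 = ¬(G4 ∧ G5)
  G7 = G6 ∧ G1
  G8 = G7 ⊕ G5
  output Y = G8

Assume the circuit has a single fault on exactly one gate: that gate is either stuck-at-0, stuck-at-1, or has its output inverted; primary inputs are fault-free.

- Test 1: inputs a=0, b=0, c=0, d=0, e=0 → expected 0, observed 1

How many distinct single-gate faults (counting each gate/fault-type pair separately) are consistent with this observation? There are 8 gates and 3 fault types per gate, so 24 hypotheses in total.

12

Fault-free: G1=0, G2=1, G3=1, G4=1, G5=0, G6=1, G7=0, G8=0 → 0. Observed 1.
  G1: stuck-at-1, inverted output ✓; others ✗
  G2: stuck-at-0, inverted output ✓; others ✗
  G3: stuck-at-0, inverted output ✓; others ✗
  G4: none of the 3 fault types match ✗
  G5: stuck-at-1, inverted output ✓; others ✗
  G6: none of the 3 fault types match ✗
  G7: stuck-at-1, inverted output ✓; others ✗
  G8: stuck-at-1, inverted output ✓; others ✗
Consistent faults: {G1 stuck-at-1, G1 inverted output, G2 stuck-at-0, G2 inverted output, G3 stuck-at-0, G3 inverted output, G5 stuck-at-1, G5 inverted output, G7 stuck-at-1, G7 inverted output, G8 stuck-at-1, G8 inverted output} — 12 in all.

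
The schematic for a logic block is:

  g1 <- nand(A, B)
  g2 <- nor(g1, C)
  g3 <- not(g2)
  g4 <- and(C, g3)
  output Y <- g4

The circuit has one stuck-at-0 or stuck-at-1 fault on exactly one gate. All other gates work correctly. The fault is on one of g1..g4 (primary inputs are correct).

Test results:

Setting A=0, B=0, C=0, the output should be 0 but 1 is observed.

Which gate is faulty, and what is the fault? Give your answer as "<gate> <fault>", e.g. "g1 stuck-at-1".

g4 stuck-at-1

Fault-free values for test 1 (A=0, B=0, C=0): g1=1, g2=0, g3=1, g4=0, giving Y=0. Observed 1.
Test 1: faults giving observed 1 are {g4 stuck-at-1}.
Only g4 stuck-at-1 is consistent with every test.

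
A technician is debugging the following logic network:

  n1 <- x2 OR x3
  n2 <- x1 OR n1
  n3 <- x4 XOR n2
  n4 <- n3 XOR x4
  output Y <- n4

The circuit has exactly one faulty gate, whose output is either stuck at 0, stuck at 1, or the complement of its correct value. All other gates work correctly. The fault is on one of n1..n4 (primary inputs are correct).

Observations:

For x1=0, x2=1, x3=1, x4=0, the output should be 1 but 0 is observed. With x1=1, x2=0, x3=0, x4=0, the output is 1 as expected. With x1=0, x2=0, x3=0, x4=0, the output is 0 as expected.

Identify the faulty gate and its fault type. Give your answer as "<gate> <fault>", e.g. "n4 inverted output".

n1 stuck-at-0

Fault-free values for test 1 (x1=0, x2=1, x3=1, x4=0): n1=1, n2=1, n3=1, n4=1, giving Y=1. Observed 0.
Test 1: faults giving observed 0 are {n1 stuck-at-0, n1 inverted output, n2 stuck-at-0, n2 inverted output, n3 stuck-at-0, n3 inverted output, n4 stuck-at-0, n4 inverted output}.
Test 2 (x1=1, x2=0, x3=0, x4=0): fault-free n1=0, n2=1, n3=1, n4=1 → 1; observed 1. Eliminates n2 stuck-at-0, n2 inverted output, n3 stuck-at-0, n3 inverted output, n4 stuck-at-0, n4 inverted output.
Test 3 (x1=0, x2=0, x3=0, x4=0): fault-free n1=0, n2=0, n3=0, n4=0 → 0; observed 0. Eliminates n1 inverted output.
Only n1 stuck-at-0 is consistent with every test.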